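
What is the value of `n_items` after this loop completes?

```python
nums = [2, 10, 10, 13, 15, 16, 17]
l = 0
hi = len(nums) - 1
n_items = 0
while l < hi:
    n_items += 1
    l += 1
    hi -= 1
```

Iterations until pointers meet (list length 7)
`n_items` takes the values: 0 → 1 → 2 → 3

Answer: 3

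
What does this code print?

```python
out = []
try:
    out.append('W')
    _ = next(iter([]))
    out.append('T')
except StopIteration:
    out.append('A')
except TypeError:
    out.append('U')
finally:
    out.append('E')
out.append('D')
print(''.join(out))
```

Execution trace: 'W' (try body) → 'A' (except StopIteration) → 'E' (finally) → 'D' (after the try/except). Output: WAED

Answer: WAED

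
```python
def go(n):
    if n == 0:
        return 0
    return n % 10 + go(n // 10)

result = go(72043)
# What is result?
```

Sum of digits of 72043: 3 + 4 + 0 + 2 + 7 = 16

Answer: 16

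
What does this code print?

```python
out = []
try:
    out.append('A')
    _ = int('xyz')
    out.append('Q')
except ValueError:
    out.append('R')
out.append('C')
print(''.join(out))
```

Execution trace: 'A' (try body) → 'R' (except ValueError) → 'C' (after the try/except). Output: ARC

Answer: ARC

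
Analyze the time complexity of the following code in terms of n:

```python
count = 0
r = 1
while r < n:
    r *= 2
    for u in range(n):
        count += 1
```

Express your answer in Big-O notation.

Each loop level contributes: log n × n. Multiplying the contributions gives O(n log n).

Answer: O(n log n)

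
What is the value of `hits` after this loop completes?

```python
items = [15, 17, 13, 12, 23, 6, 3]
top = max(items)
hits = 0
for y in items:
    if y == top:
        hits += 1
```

Count of max value 23 in [15, 17, 13, 12, 23, 6, 3]
`hits` takes the values: 0 → 1

Answer: 1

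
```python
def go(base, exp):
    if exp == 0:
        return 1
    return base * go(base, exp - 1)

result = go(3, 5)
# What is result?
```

go(3, 5) = 3 * 3 * 3 * 3 * 3 = 243

Answer: 243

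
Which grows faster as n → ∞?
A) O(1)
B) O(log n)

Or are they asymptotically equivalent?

O(1) vs O(log n): Higher order terms dominate.

Answer: B) O(log n) grows faster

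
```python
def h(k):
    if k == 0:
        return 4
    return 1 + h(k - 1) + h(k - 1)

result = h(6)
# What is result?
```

h(k) = 1 + 2·h(k-1), h(0)=4. Closed form: (4+1)·2^6 - 1 = 319.

Answer: 319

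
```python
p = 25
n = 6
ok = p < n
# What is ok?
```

Trace:
`p = 25` → p = 25
`n = 6` → n = 6
`ok = p < n` → ok = False
So ok = False

Answer: False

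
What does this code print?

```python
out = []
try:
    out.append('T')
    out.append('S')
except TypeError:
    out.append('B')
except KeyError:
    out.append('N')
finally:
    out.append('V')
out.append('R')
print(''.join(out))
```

Execution trace: 'T' (try body) → 'S' (try body, no exception) → 'V' (finally) → 'R' (after the try/except). Output: TSVR

Answer: TSVR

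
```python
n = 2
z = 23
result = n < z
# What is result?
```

Trace:
`n = 2` → n = 2
`z = 23` → z = 23
`result = n < z` → result = True
So result = True

Answer: True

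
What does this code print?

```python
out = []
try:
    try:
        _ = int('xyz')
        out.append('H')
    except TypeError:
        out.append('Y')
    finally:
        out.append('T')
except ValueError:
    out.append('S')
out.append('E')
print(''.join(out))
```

Execution trace: 'T' (finally) → 'S' (outer except ValueError) → 'E' (after the try/except). Output: TSE

Answer: TSE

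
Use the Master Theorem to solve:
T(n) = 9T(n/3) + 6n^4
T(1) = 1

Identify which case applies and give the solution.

a=9, b=3, f(n)=6n^4. log_3(9) = 2. Since c=4 > 2 and the regularity condition holds (9(n/3)^4 = (9/3^4)n^4 with 9/3^4 < 1), Case 3 applies: T(n) = Θ(f(n)) = O(n^4).

Answer: O(n^4) - Case 3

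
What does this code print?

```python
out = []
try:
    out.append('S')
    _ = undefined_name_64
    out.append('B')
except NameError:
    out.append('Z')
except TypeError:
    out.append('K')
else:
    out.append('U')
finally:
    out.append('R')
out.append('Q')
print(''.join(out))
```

Execution trace: 'S' (try body) → 'Z' (except NameError) → 'R' (finally) → 'Q' (after the try/except). Output: SZRQ

Answer: SZRQ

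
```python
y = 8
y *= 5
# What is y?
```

Trace:
`y = 8` → y = 8
`y *= 5` → y = 40
So y = 40

Answer: 40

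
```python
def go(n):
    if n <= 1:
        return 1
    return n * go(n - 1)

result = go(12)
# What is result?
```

go(12) = 12 * 11 * 10 * 9 * 8 * 7 * 6 * 5 * 4 * 3 * 2 * 1 = 479001600

Answer: 479001600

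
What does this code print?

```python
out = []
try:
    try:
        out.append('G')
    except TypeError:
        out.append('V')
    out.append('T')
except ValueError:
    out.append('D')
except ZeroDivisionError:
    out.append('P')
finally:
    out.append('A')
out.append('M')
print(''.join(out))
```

Execution trace: 'G' (inner try body, no exception) → 'T' (try body, no exception) → 'A' (finally) → 'M' (after the try/except). Output: GTAM

Answer: GTAM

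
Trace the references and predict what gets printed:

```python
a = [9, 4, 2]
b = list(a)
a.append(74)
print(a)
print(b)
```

Key concept: list() constructor creates copy.
Step by step:
`a = [9, 4, 2]` → a = [9, 4, 2]
`b = list(a)` → b = [9, 4, 2]
`a.append(74)` → a = [9, 4, 2, 74]
`print(a)` → prints [9, 4, 2, 74]
`print(b)` → prints [9, 4, 2]

Answer:
[9, 4, 2, 74]
[9, 4, 2]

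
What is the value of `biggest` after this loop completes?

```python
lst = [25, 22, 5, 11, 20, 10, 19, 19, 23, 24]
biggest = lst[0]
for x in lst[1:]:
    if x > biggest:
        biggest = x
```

Maximum of [25, 22, 5, 11, 20, 10, 19, 19, 23, 24]
`biggest` takes the values: 25

Answer: 25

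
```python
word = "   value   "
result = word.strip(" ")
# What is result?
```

Trace:
`word = "   value   "` → word = '   value   '
`result = word.strip(" ")` → result = 'value'
So result = 'value'

Answer: 'value'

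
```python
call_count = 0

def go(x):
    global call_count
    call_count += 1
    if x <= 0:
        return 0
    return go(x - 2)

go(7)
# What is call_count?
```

Linear recursion stepping by 2: 5 calls from x=7 down to ≤0.

Answer: 5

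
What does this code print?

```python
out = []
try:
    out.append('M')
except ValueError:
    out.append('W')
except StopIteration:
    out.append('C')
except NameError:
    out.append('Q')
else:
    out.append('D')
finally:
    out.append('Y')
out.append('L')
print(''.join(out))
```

Execution trace: 'M' (try body, no exception) → 'D' (else) → 'Y' (finally) → 'L' (after the try/except). Output: MDYL

Answer: MDYL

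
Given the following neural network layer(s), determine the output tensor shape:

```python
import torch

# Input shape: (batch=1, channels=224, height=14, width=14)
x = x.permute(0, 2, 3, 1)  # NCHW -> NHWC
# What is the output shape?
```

Input: (1, 224, 14, 14) -> Output: (1, 14, 14, 224)

Answer: (1, 14, 14, 224)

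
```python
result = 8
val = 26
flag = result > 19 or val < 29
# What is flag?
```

Trace:
`result = 8` → result = 8
`val = 26` → val = 26
`flag = result > 19 or val < 29` → flag = True
So flag = True

Answer: True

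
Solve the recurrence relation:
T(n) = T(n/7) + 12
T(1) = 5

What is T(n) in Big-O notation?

Each step divides n by 7 and adds 12. After log_7(n) steps we reach T(1)=5. So T(n) = 12·log_7(n) + 5 = O(log n).

Answer: O(log n)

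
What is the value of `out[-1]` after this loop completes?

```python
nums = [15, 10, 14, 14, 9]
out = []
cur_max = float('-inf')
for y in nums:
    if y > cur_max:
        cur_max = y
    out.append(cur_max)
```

Running max ends at 15
`out` takes the values: [] → [15] → [15, 15] → [15, 15, 15] → [15, 15, 15, 15] → [15, 15, 15, 15, 15]
So `out[-1]` = 15

Answer: 15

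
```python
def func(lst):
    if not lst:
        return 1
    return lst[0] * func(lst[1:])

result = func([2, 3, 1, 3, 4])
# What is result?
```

Product over [2, 3, 1, 3, 4] = 2 * 3 * 1 * 3 * 4 = 72

Answer: 72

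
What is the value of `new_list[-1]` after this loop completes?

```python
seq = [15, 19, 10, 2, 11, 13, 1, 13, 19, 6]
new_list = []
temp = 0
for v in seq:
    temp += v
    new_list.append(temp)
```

Cumulative sum ends at 109
`new_list` takes the values: [] → [15] → [15, 34] → [15, 34, 44] → [15, 34, 44, 46] → [15, 34, 44, 46, 57] → [15, 34, 44, 46, 57, 70] → [15, 34, 44, 46, 57, 70, 71] → [15, 34, 44, 46, 57, 70, 71, 84] → [15, 34, 44, 46, 57, 70, 71, 84, 103] → [15, 34, 44, 46, 57, 70, 71, 84, 103, 109]
So `new_list[-1]` = 109

Answer: 109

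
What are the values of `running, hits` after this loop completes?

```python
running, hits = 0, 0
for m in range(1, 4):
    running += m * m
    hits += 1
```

Sum of squares and count
`running, hits` takes the values: (0, 0) → (1, 0) → (1, 1) → (5, 1) → (5, 2) → (14, 2) → (14, 3)

Answer: 14, 3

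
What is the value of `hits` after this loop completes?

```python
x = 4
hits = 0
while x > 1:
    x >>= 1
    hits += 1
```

Count right shifts until 1
`hits` takes the values: 0 → 1 → 2

Answer: 2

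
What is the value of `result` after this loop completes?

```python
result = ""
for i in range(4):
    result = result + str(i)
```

Concatenate digits 0 to 3
`result` takes the values: "" → "0" → "01" → "012" → "0123"

Answer: "0123"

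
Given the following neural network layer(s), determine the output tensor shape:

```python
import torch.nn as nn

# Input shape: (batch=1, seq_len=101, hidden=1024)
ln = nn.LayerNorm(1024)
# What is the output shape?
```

Input: (1, 101, 1024) -> Output: (1, 101, 1024)

Answer: (1, 101, 1024)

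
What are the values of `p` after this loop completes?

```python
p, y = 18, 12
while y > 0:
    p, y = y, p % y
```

GCD of 18 and 12
`p` takes the values: 18 → 12 → 6

Answer: 6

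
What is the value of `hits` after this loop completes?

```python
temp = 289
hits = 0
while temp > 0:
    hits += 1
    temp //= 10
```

Count digits by repeated division by 10
`hits` takes the values: 0 → 1 → 2 → 3

Answer: 3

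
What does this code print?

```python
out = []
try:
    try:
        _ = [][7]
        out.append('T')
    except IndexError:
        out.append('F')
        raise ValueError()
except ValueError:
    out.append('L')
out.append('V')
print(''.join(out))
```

Execution trace: 'F' (inner except IndexError) → 'L' (outer except ValueError) → 'V' (after the try/except). Output: FLV

Answer: FLV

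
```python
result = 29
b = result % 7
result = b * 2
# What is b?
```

Trace:
`result = 29` → result = 29
`b = result % 7` → b = 1
`result = b * 2` → result = 2
So b = 1

Answer: 1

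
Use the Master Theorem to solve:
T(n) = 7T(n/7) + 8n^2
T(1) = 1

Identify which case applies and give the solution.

a=7, b=7, f(n)=8n^2. log_7(7) = 1. Since c=2 > 1 and the regularity condition holds (7(n/7)^2 = (7/7^2)n^2 with 7/7^2 < 1), Case 3 applies: T(n) = Θ(f(n)) = O(n^2).

Answer: O(n^2) - Case 3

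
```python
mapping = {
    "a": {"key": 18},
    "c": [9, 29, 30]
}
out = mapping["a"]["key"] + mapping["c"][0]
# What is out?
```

Trace:
`mapping = { ...` → mapping = {'a': {'key': 18}, 'c': [9, 29, 30]}
`out = mapping["a"]["key"] + mapping["c"][0]` → out = 27
So out = 27

Answer: 27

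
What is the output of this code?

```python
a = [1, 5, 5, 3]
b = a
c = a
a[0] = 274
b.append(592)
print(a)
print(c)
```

Key concept: multiple aliases.
Step by step:
`a = [1, 5, 5, 3]` → a = [1, 5, 5, 3]
`b = a` → b = [1, 5, 5, 3] (same object as a)
`c = a` → c = [1, 5, 5, 3] (same object as a, b)
`a[0] = 274` → a = [274, 5, 5, 3] (same object as b, c); b = [274, 5, 5, 3] (same object as a, c); c = [274, 5, 5, 3] (same object as a, b)
`b.append(592)` → a = [274, 5, 5, 3, 592] (same object as b, c); b = [274, 5, 5, 3, 592] (same object as a, c); c = [274, 5, 5, 3, 592] (same object as a, b)
`print(a)` → prints [274, 5, 5, 3, 592]
`print(c)` → prints [274, 5, 5, 3, 592]

Answer:
[274, 5, 5, 3, 592]
[274, 5, 5, 3, 592]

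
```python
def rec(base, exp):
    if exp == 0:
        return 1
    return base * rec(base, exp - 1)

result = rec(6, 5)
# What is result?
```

rec(6, 5) = 6 * 6 * 6 * 6 * 6 = 7776

Answer: 7776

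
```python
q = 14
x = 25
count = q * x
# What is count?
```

Trace:
`q = 14` → q = 14
`x = 25` → x = 25
`count = q * x` → count = 350
So count = 350

Answer: 350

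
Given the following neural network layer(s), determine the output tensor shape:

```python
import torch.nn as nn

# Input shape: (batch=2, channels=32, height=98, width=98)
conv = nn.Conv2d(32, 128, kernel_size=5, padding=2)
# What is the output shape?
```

Input: (2, 32, 98, 98) -> Output: (2, 128, 98, 98)

Answer: (2, 128, 98, 98)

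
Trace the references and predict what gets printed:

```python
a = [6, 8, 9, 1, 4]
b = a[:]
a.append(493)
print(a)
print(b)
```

Key concept: slice [:] creates copy.
Step by step:
`a = [6, 8, 9, 1, 4]` → a = [6, 8, 9, 1, 4]
`b = a[:]` → b = [6, 8, 9, 1, 4]
`a.append(493)` → a = [6, 8, 9, 1, 4, 493]
`print(a)` → prints [6, 8, 9, 1, 4, 493]
`print(b)` → prints [6, 8, 9, 1, 4]

Answer:
[6, 8, 9, 1, 4, 493]
[6, 8, 9, 1, 4]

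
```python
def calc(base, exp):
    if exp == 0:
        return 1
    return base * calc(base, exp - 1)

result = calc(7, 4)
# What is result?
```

calc(7, 4) = 7 * 7 * 7 * 7 = 2401

Answer: 2401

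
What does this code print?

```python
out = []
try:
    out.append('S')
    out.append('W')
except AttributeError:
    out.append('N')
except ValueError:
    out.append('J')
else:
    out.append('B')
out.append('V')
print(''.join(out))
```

Execution trace: 'S' (try body) → 'W' (try body, no exception) → 'B' (else) → 'V' (after the try/except). Output: SWBV

Answer: SWBV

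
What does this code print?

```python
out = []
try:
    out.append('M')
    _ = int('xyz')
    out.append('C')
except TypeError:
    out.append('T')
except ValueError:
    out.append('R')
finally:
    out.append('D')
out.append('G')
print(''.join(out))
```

Execution trace: 'M' (try body) → 'R' (except ValueError) → 'D' (finally) → 'G' (after the try/except). Output: MRDG

Answer: MRDG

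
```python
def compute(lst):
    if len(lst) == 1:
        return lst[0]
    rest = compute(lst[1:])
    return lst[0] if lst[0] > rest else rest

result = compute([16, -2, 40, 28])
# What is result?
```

Recursive max over [16, -2, 40, 28] = 40

Answer: 40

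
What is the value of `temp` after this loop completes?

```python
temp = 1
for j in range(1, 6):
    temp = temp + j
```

Start at 1, add 1 through 5
`temp` takes the values: 1 → 2 → 4 → 7 → 11 → 16

Answer: 16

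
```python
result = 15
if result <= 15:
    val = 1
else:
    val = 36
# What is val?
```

Trace:
`result = 15` → result = 15
`if result <= 15: ...` → result <= 15 is True → val = 1
So val = 1

Answer: 1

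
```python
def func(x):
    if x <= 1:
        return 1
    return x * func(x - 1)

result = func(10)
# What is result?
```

func(10) = 10 * 9 * 8 * 7 * 6 * 5 * 4 * 3 * 2 * 1 = 3628800

Answer: 3628800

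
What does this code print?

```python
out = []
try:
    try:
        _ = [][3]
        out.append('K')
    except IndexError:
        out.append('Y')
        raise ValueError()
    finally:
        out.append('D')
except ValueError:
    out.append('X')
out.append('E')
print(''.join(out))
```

Execution trace: 'Y' (inner except IndexError) → 'D' (inner finally) → 'X' (outer except ValueError) → 'E' (after the try/except). Output: YDXE

Answer: YDXE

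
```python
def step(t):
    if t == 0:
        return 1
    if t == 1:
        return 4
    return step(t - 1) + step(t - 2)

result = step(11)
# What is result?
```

Build up from base cases: step(0)=1, step(1)=4, step(2)=5, step(3)=9, step(4)=14, step(5)=23, step(6)=37, ..., step(11)=411

Answer: 411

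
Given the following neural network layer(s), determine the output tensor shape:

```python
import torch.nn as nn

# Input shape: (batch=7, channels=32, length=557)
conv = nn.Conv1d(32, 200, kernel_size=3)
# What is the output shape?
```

Input: (7, 32, 557) -> Output: (7, 200, 555)

Answer: (7, 200, 555)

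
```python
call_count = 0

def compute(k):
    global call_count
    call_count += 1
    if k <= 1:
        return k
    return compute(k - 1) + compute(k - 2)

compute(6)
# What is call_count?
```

Calls(k) = 1 + Calls(k-1) + Calls(k-2); Calls(0)=Calls(1)=1. For k=6 this gives 25.

Answer: 25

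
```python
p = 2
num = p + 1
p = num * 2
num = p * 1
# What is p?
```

Trace:
`p = 2` → p = 2
`num = p + 1` → num = 3
`p = num * 2` → p = 6
`num = p * 1` → num = 6
So p = 6

Answer: 6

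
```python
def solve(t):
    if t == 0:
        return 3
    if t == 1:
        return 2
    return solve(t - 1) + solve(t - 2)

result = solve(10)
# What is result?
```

Build up from base cases: solve(0)=3, solve(1)=2, solve(2)=5, solve(3)=7, solve(4)=12, solve(5)=19, solve(6)=31, ..., solve(10)=212

Answer: 212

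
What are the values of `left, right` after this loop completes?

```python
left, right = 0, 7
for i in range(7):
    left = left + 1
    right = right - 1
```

left goes 0→7, right goes 7→0
`left, right` takes the values: (0, 7) → (1, 7) → (1, 6) → (2, 6) → (2, 5) → (3, 5) → (3, 4) → (4, 4) → (4, 3) → (5, 3) → (5, 2) → (6, 2) → (6, 1) → (7, 1) → (7, 0)

Answer: 7, 0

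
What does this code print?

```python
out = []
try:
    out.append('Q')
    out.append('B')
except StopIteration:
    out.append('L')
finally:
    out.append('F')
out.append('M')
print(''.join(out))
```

Execution trace: 'Q' (try body) → 'B' (try body, no exception) → 'F' (finally) → 'M' (after the try/except). Output: QBFM

Answer: QBFM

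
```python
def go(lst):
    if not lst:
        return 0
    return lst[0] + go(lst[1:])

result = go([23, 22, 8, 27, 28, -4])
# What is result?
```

23 + 22 + 8 + 27 + 28 + (-4) + 0 = 104

Answer: 104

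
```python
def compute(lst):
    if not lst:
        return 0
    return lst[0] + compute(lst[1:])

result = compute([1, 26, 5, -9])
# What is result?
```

1 + 26 + 5 + (-9) + 0 = 23

Answer: 23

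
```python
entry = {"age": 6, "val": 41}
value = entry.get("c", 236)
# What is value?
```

Trace:
`entry = {"age": 6, "val": 41}` → entry = {'age': 6, 'val': 41}
`value = entry.get("c", 236)` → value = 236
So value = 236

Answer: 236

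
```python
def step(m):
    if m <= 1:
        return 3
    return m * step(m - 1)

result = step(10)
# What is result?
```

step(10) = 10 * 9 * 8 * 7 * 6 * 5 * 4 * 3 * 2 * 3 = 10886400

Answer: 10886400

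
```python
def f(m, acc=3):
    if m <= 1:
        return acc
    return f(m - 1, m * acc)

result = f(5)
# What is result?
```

Accumulator trace (n, acc): (5, 3) -> (4, 15) -> (3, 60) -> (2, 180) -> (1, 360) -> return 360

Answer: 360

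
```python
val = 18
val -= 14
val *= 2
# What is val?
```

Trace:
`val = 18` → val = 18
`val -= 14` → val = 4
`val *= 2` → val = 8
So val = 8

Answer: 8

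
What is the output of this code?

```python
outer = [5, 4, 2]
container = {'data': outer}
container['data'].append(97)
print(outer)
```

Key concept: dict holds reference to list.
Step by step:
`outer = [5, 4, 2]` → outer = [5, 4, 2]
`container = {'data': outer}` → container = {'data': [5, 4, 2]}
`container['data'].append(97)` → outer = [5, 4, 2, 97]; container = {'data': [5, 4, 2, 97]}
`print(outer)` → prints [5, 4, 2, 97]

Answer: [5, 4, 2, 97]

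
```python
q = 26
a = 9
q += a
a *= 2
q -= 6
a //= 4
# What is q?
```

Trace:
`q = 26` → q = 26
`a = 9` → a = 9
`q += a` → q = 35
`a *= 2` → a = 18
`q -= 6` → q = 29
`a //= 4` → a = 4
So q = 29

Answer: 29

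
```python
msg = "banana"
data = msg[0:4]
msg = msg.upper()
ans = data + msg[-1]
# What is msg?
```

Trace:
`msg = "banana"` → msg = 'banana'
`data = msg[0:4]` → data = 'bana'
`msg = msg.upper()` → msg = 'BANANA'
`ans = data + msg[-1]` → ans = 'banaA'
So msg = 'BANANA'

Answer: 'BANANA'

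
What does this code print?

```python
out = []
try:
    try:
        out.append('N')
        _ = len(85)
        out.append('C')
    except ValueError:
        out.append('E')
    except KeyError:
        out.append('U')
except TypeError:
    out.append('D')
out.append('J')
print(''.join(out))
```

Execution trace: 'N' (inner try body) → 'D' (outer except TypeError) → 'J' (after the try/except). Output: NDJ

Answer: NDJ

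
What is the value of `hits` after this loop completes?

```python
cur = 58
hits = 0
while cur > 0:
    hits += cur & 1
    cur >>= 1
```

Count set bits in 58 (binary: 0b111010)
`hits` takes the values: 0 → 1 → 2 → 3 → 4

Answer: 4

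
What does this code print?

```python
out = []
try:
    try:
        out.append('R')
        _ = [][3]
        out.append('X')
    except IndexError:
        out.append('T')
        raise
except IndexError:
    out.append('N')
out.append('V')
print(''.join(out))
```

Execution trace: 'R' (try body) → 'T' (except IndexError) → 'N' (outer except IndexError) → 'V' (after the try/except). Output: RTNV

Answer: RTNV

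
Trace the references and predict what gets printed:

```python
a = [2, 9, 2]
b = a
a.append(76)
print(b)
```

Key concept: basic list aliasing.
Step by step:
`a = [2, 9, 2]` → a = [2, 9, 2]
`b = a` → b = [2, 9, 2] (same object as a)
`a.append(76)` → a = [2, 9, 2, 76] (same object as b); b = [2, 9, 2, 76] (same object as a)
`print(b)` → prints [2, 9, 2, 76]

Answer: [2, 9, 2, 76]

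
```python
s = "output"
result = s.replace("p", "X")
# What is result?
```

Trace:
`s = "output"` → s = 'output'
`result = s.replace("p", "X")` → result = 'outXut'
So result = 'outXut'

Answer: 'outXut'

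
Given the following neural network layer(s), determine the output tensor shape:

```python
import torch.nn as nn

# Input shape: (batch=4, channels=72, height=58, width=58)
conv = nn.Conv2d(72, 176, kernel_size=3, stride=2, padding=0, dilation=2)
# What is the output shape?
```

Input: (4, 72, 58, 58) -> Output: (4, 176, 27, 27)

Answer: (4, 176, 27, 27)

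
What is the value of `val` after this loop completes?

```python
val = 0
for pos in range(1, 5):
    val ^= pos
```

XOR of 1 to 4
`val` takes the values: 0 → 1 → 3 → 0 → 4

Answer: 4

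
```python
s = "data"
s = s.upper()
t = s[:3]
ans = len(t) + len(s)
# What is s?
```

Trace:
`s = "data"` → s = 'data'
`s = s.upper()` → s = 'DATA'
`t = s[:3]` → t = 'DAT'
`ans = len(t) + len(s)` → ans = 7
So s = 'DATA'

Answer: 'DATA'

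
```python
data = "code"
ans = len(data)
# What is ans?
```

Trace:
`data = "code"` → data = 'code'
`ans = len(data)` → ans = 4
So ans = 4

Answer: 4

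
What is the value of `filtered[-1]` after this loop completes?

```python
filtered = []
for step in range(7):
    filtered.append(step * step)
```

Last element of squares 0 to 6
`filtered` takes the values: [] → [0] → [0, 1] → [0, 1, 4] → [0, 1, 4, 9] → [0, 1, 4, 9, 16] → [0, 1, 4, 9, 16, 25] → [0, 1, 4, 9, 16, 25, 36]
So `filtered[-1]` = 36

Answer: 36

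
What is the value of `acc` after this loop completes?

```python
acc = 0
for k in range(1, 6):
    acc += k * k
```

Sum of squares 1² to 5² = 55
`acc` takes the values: 0 → 1 → 5 → 14 → 30 → 55

Answer: 55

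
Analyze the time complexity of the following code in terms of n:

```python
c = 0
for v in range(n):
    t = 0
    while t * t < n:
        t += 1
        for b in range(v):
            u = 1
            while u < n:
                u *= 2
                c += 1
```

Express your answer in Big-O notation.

Each loop level contributes: n × √n × n × log n. Multiplying the contributions gives O(n^2√n log n).

Answer: O(n^2√n log n)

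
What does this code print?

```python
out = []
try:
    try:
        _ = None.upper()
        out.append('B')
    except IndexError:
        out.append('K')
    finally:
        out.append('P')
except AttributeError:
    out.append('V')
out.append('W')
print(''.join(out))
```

Execution trace: 'P' (finally) → 'V' (outer except AttributeError) → 'W' (after the try/except). Output: PVW

Answer: PVW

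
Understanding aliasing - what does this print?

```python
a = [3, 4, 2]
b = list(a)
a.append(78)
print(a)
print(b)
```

Key concept: list() constructor creates copy.
Step by step:
`a = [3, 4, 2]` → a = [3, 4, 2]
`b = list(a)` → b = [3, 4, 2]
`a.append(78)` → a = [3, 4, 2, 78]
`print(a)` → prints [3, 4, 2, 78]
`print(b)` → prints [3, 4, 2]

Answer:
[3, 4, 2, 78]
[3, 4, 2]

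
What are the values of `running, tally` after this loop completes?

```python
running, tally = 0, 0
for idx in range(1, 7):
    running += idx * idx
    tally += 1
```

Sum of squares and count
`running, tally` takes the values: (0, 0) → (1, 0) → (1, 1) → (5, 1) → (5, 2) → (14, 2) → (14, 3) → (30, 3) → (30, 4) → (55, 4) → (55, 5) → (91, 5) → (91, 6)

Answer: 91, 6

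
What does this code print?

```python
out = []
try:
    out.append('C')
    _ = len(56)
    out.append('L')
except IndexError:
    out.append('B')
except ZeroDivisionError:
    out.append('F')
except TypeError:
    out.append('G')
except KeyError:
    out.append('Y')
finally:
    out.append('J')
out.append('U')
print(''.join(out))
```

Execution trace: 'C' (try body) → 'G' (except TypeError) → 'J' (finally) → 'U' (after the try/except). Output: CGJU

Answer: CGJU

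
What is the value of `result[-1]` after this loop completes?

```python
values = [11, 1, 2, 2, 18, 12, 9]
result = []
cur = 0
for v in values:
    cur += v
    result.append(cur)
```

Cumulative sum ends at 55
`result` takes the values: [] → [11] → [11, 12] → [11, 12, 14] → [11, 12, 14, 16] → [11, 12, 14, 16, 34] → [11, 12, 14, 16, 34, 46] → [11, 12, 14, 16, 34, 46, 55]
So `result[-1]` = 55

Answer: 55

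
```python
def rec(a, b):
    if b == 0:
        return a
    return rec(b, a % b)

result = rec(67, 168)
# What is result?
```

rec(67, 168) -> rec(168, 67) -> rec(67, 34) -> rec(34, 33) -> rec(33, 1) -> rec(1, 0) -> 1

Answer: 1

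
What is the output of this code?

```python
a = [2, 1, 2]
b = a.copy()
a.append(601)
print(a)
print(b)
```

Key concept: list.copy() creates independent copy.
Step by step:
`a = [2, 1, 2]` → a = [2, 1, 2]
`b = a.copy()` → b = [2, 1, 2]
`a.append(601)` → a = [2, 1, 2, 601]
`print(a)` → prints [2, 1, 2, 601]
`print(b)` → prints [2, 1, 2]

Answer:
[2, 1, 2, 601]
[2, 1, 2]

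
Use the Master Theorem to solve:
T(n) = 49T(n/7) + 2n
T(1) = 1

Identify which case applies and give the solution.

a=49, b=7, f(n)=2n. log_7(49) = 2. Since c=1 < 2, Case 1 applies: T(n) = Θ(n^log_b(a)) = O(n^2).

Answer: O(n^2) - Case 1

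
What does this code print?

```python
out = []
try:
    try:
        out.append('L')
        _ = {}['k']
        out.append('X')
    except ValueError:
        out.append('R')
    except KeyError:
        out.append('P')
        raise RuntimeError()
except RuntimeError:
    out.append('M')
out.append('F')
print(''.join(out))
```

Execution trace: 'L' (try body) → 'P' (except KeyError) → 'M' (outer except RuntimeError) → 'F' (after the try/except). Output: LPMF

Answer: LPMF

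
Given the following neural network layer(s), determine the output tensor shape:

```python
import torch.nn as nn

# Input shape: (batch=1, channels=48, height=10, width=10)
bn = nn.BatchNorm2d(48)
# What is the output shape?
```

Input: (1, 48, 10, 10) -> Output: (1, 48, 10, 10)

Answer: (1, 48, 10, 10)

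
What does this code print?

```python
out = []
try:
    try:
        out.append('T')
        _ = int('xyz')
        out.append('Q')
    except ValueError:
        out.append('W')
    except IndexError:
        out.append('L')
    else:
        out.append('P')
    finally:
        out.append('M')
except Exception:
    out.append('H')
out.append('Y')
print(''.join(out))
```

Execution trace: 'T' (inner try body) → 'W' (inner except ValueError) → 'M' (inner finally) → 'Y' (after the try/except). Output: TWMY

Answer: TWMY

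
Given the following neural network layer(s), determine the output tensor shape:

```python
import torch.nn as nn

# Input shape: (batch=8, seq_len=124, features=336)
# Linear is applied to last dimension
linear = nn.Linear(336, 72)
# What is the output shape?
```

Input: (8, 124, 336) -> Output: (8, 124, 72)

Answer: (8, 124, 72)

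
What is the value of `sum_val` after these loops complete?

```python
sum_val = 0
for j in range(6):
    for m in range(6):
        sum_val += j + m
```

Sum of all j+m for j,m in 6x6
`sum_val` takes the values: 0 → 1 → 3 → 6 → 10 → 15 → 16 → 18 → 21 → 25 → 30 → 36 → 38 → 41 → 45 → 50 → 56 → 63 → 66 → 70 → 75 → 81 → 88 → 96 → 100 → 105 → 111 → 118 → 126 → 135 → 140 → 146 → 153 → 161 → 170 → 180

Answer: 180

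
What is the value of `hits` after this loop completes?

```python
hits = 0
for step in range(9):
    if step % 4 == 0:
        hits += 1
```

Count numbers divisible by 4 in range(9)
`hits` takes the values: 0 → 1 → 2 → 3

Answer: 3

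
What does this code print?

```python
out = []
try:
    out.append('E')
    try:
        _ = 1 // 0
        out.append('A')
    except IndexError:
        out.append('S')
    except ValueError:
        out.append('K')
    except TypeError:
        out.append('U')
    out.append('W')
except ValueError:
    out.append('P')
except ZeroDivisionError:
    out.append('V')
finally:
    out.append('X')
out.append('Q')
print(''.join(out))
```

Execution trace: 'E' (try body) → 'V' (except ZeroDivisionError) → 'X' (finally) → 'Q' (after the try/except). Output: EVXQ

Answer: EVXQ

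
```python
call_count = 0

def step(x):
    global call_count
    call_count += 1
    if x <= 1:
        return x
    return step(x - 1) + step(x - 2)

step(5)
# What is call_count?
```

Calls(x) = 1 + Calls(x-1) + Calls(x-2); Calls(0)=Calls(1)=1. For x=5 this gives 15.

Answer: 15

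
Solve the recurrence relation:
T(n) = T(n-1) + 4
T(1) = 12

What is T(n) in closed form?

Unrolling: T(n) = T(1) + 4·(n-1) = 12 + 4(n-1) = 4n + 8.

Answer: T(n) = 4n + 8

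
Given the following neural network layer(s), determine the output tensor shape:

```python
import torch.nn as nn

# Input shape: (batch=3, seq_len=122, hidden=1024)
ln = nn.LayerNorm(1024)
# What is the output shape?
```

Input: (3, 122, 1024) -> Output: (3, 122, 1024)

Answer: (3, 122, 1024)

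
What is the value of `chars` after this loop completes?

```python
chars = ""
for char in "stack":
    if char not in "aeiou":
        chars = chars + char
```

Remove vowels from 'stack'
`chars` takes the values: "" → "s" → "st" → "stc" → "stck"

Answer: "stck"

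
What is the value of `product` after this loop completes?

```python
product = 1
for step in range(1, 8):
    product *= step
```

7! = 5040
`product` takes the values: 1 → 2 → 6 → 24 → 120 → 720 → 5040

Answer: 5040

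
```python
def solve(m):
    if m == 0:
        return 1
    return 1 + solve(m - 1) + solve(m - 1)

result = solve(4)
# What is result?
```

solve(m) = 1 + 2·solve(m-1), solve(0)=1. Closed form: (1+1)·2^4 - 1 = 31.

Answer: 31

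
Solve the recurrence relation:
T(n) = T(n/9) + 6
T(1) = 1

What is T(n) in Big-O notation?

Each step divides n by 9 and adds 6. After log_9(n) steps we reach T(1)=1. So T(n) = 6·log_9(n) + 1 = O(log n).

Answer: O(log n)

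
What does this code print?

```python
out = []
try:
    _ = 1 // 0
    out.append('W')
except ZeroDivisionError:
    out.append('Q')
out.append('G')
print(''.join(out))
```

Execution trace: 'Q' (except ZeroDivisionError) → 'G' (after the try/except). Output: QG

Answer: QG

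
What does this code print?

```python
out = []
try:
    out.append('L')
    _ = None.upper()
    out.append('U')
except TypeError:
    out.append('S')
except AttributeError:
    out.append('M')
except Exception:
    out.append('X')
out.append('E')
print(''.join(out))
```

Execution trace: 'L' (try body) → 'M' (except AttributeError) → 'E' (after the try/except). Output: LME

Answer: LME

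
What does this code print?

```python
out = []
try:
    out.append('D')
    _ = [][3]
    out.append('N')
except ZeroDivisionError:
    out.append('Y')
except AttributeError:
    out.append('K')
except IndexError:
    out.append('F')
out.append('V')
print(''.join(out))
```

Execution trace: 'D' (try body) → 'F' (except IndexError) → 'V' (after the try/except). Output: DFV

Answer: DFV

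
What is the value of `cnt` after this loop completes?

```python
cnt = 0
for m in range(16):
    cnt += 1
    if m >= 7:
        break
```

Loop breaks when m reaches 7, cnt is 8
`cnt` takes the values: 0 → 1 → 2 → 3 → 4 → 5 → 6 → 7 → 8

Answer: 8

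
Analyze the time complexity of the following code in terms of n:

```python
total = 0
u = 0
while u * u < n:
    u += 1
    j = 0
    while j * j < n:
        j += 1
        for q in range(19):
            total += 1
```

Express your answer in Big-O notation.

Each loop level contributes: √n × √n × 1. Multiplying the contributions gives O(n).

Answer: O(n)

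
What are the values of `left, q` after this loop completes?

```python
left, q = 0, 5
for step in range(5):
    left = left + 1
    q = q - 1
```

left goes 0→5, q goes 5→0
`left, q` takes the values: (0, 5) → (1, 5) → (1, 4) → (2, 4) → (2, 3) → (3, 3) → (3, 2) → (4, 2) → (4, 1) → (5, 1) → (5, 0)

Answer: 5, 0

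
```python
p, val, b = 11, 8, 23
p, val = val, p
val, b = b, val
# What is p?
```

Trace:
`p, val, b = 11, 8, 23` → p = 11; val = 8; b = 23
`p, val = val, p` → p = 8; val = 11
`val, b = b, val` → val = 23; b = 11
So p = 8

Answer: 8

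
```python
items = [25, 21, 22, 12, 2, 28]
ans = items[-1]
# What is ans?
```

Trace:
`items = [25, 21, 22, 12, 2, 28]` → items = [25, 21, 22, 12, 2, 28]
`ans = items[-1]` → ans = 28
So ans = 28

Answer: 28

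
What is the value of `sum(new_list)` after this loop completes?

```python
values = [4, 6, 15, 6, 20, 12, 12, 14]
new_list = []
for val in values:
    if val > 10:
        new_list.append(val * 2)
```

Sum of doubled values > 10
`new_list` takes the values: [] → [30] → [30, 40] → [30, 40, 24] → [30, 40, 24, 24] → [30, 40, 24, 24, 28]
So `sum(new_list)` = 146

Answer: 146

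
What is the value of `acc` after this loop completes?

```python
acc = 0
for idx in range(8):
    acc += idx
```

Sum of 0 to 7 = 28
`acc` takes the values: 0 → 1 → 3 → 6 → 10 → 15 → 21 → 28

Answer: 28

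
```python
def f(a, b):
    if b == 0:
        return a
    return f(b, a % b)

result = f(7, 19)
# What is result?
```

f(7, 19) -> f(19, 7) -> f(7, 5) -> f(5, 2) -> f(2, 1) -> f(1, 0) -> 1

Answer: 1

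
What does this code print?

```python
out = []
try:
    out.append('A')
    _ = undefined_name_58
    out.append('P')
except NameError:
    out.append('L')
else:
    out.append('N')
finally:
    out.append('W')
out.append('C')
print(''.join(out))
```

Execution trace: 'A' (try body) → 'L' (except NameError) → 'W' (finally) → 'C' (after the try/except). Output: ALWC

Answer: ALWC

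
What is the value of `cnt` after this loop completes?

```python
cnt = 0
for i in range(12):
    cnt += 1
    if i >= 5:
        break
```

Loop breaks when i reaches 5, cnt is 6
`cnt` takes the values: 0 → 1 → 2 → 3 → 4 → 5 → 6

Answer: 6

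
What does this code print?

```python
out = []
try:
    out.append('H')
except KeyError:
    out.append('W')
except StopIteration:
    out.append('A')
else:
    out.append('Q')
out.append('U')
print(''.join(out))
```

Execution trace: 'H' (try body, no exception) → 'Q' (else) → 'U' (after the try/except). Output: HQU

Answer: HQU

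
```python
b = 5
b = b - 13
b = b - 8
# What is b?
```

Trace:
`b = 5` → b = 5
`b = b - 13` → b = -8
`b = b - 8` → b = -16
So b = -16

Answer: -16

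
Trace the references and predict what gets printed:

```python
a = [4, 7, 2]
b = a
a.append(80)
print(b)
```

Key concept: basic list aliasing.
Step by step:
`a = [4, 7, 2]` → a = [4, 7, 2]
`b = a` → b = [4, 7, 2] (same object as a)
`a.append(80)` → a = [4, 7, 2, 80] (same object as b); b = [4, 7, 2, 80] (same object as a)
`print(b)` → prints [4, 7, 2, 80]

Answer: [4, 7, 2, 80]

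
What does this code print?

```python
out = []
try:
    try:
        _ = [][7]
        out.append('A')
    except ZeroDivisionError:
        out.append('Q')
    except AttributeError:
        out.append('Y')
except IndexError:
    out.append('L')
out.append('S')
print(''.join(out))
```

Execution trace: 'L' (outer except IndexError) → 'S' (after the try/except). Output: LS

Answer: LS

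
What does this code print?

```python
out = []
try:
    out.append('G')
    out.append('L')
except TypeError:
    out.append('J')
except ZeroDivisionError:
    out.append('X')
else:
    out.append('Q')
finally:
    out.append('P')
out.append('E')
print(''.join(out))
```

Execution trace: 'G' (try body) → 'L' (try body, no exception) → 'Q' (else) → 'P' (finally) → 'E' (after the try/except). Output: GLQPE

Answer: GLQPE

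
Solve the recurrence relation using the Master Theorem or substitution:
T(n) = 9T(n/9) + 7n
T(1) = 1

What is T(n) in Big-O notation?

By Master Theorem: a=9, b=9, f(n)=7n. Since log_9(9) = 1 and f(n) = Θ(n^1), Case 2 applies. T(n) = O(n log n).

Answer: O(n log n)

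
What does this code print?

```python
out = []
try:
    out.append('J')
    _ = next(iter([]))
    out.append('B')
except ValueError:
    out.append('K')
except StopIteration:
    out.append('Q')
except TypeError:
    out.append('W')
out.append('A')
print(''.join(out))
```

Execution trace: 'J' (try body) → 'Q' (except StopIteration) → 'A' (after the try/except). Output: JQA

Answer: JQA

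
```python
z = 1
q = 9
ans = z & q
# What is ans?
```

Trace:
`z = 1` → z = 1
`q = 9` → q = 9
`ans = z & q` → ans = 1
So ans = 1

Answer: 1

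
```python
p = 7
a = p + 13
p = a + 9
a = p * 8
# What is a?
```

Trace:
`p = 7` → p = 7
`a = p + 13` → a = 20
`p = a + 9` → p = 29
`a = p * 8` → a = 232
So a = 232

Answer: 232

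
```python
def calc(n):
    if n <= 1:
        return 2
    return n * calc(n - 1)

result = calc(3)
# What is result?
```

calc(3) = 3 * 2 * 2 = 12

Answer: 12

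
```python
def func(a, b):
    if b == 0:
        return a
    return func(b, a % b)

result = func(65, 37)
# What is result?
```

func(65, 37) -> func(37, 28) -> func(28, 9) -> func(9, 1) -> func(1, 0) -> 1

Answer: 1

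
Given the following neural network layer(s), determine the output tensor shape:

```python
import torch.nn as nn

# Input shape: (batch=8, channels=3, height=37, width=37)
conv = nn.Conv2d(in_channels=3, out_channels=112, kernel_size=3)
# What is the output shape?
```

Input: (8, 3, 37, 37) -> Output: (8, 112, 35, 35)

Answer: (8, 112, 35, 35)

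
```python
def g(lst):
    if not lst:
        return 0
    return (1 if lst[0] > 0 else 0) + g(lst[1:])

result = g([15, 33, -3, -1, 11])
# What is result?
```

Count of positive elements in [15, 33, -3, -1, 11] = 3

Answer: 3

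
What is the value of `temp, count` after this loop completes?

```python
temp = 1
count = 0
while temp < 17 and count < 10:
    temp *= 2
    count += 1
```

Double until >= 17 or 10 iterations
`temp, count` takes the values: (1, 0) → (2, 0) → (2, 1) → (4, 1) → (4, 2) → (8, 2) → (8, 3) → (16, 3) → (16, 4) → (32, 4) → (32, 5)

Answer: 32, 5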